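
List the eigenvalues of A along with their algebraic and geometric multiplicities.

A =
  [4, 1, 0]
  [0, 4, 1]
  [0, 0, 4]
λ = 4: alg = 3, geom = 1

Step 1 — factor the characteristic polynomial to read off the algebraic multiplicities:
  χ_A(x) = (x - 4)^3

Step 2 — compute geometric multiplicities via the rank-nullity identity g(λ) = n − rank(A − λI):
  rank(A − (4)·I) = 2, so dim ker(A − (4)·I) = n − 2 = 1

Summary:
  λ = 4: algebraic multiplicity = 3, geometric multiplicity = 1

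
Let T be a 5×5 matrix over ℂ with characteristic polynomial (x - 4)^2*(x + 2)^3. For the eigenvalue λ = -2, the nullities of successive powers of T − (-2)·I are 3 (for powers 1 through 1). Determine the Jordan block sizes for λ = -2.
Block sizes for λ = -2: [1, 1, 1]

From the dimensions of kernels of powers, the number of Jordan blocks of size at least j is d_j − d_{j−1} where d_j = dim ker(N^j) (with d_0 = 0). Computing the differences gives [3].
The number of blocks of size exactly k is (#blocks of size ≥ k) − (#blocks of size ≥ k + 1), so the partition is: 3 block(s) of size 1.
In nonincreasing order the block sizes are [1, 1, 1].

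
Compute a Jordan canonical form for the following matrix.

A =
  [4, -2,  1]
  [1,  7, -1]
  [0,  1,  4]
J_3(5)

The characteristic polynomial is
  det(x·I − A) = x^3 - 15*x^2 + 75*x - 125 = (x - 5)^3

Eigenvalues and multiplicities (the geometric multiplicity of λ is n − rank(A − λI), which equals the number of Jordan blocks for λ):
  λ = 5: algebraic multiplicity = 3, geometric multiplicity = 1

Determining the block sizes for each eigenvalue:
  λ = 5: one block (gm = 1), so the single block has size am = 3 → block sizes [3]

Assembling the blocks gives a Jordan form
J =
  [5, 1, 0]
  [0, 5, 1]
  [0, 0, 5]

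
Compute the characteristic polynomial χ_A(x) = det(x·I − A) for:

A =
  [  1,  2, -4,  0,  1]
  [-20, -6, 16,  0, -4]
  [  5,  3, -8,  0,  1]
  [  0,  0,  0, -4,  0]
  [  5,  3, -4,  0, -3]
x^5 + 20*x^4 + 160*x^3 + 640*x^2 + 1280*x + 1024

Expanding det(x·I − A) (e.g. by cofactor expansion or by noting that A is similar to its Jordan form J, which has the same characteristic polynomial as A) gives
  χ_A(x) = x^5 + 20*x^4 + 160*x^3 + 640*x^2 + 1280*x + 1024
which factors as (x + 4)^5. The eigenvalues (with algebraic multiplicities) are λ = -4 with multiplicity 5.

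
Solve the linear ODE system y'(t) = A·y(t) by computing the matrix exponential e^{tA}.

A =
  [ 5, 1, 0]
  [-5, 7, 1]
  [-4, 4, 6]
e^{tA} =
  [-2*t^2*exp(6*t) - t*exp(6*t) + exp(6*t), t*exp(6*t), t^2*exp(6*t)/2]
  [-2*t^2*exp(6*t) - 5*t*exp(6*t), t*exp(6*t) + exp(6*t), t^2*exp(6*t)/2 + t*exp(6*t)]
  [-8*t^2*exp(6*t) - 4*t*exp(6*t), 4*t*exp(6*t), 2*t^2*exp(6*t) + exp(6*t)]

Strategy: write A = P · J · P⁻¹ where J is a Jordan canonical form, so e^{tA} = P · e^{tJ} · P⁻¹, and e^{tJ} can be computed block-by-block.

A has Jordan form
J =
  [6, 1, 0]
  [0, 6, 1]
  [0, 0, 6]
(up to reordering of blocks).

Per-block formulas:
  For a 3×3 Jordan block J_3(6): exp(t · J_3(6)) = e^(6t)·(I + t·N + (t^2/2)·N^2), where N is the 3×3 nilpotent shift.

After assembling e^{tJ} and conjugating by P, we get:

e^{tA} =
  [-2*t^2*exp(6*t) - t*exp(6*t) + exp(6*t), t*exp(6*t), t^2*exp(6*t)/2]
  [-2*t^2*exp(6*t) - 5*t*exp(6*t), t*exp(6*t) + exp(6*t), t^2*exp(6*t)/2 + t*exp(6*t)]
  [-8*t^2*exp(6*t) - 4*t*exp(6*t), 4*t*exp(6*t), 2*t^2*exp(6*t) + exp(6*t)]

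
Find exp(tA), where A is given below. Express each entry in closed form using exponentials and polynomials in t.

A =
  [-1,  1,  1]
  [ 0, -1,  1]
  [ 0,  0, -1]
e^{tA} =
  [exp(-t), t*exp(-t), t^2*exp(-t)/2 + t*exp(-t)]
  [0, exp(-t), t*exp(-t)]
  [0, 0, exp(-t)]

Strategy: write A = P · J · P⁻¹ where J is a Jordan canonical form, so e^{tA} = P · e^{tJ} · P⁻¹, and e^{tJ} can be computed block-by-block.

A has Jordan form
J =
  [-1,  1,  0]
  [ 0, -1,  1]
  [ 0,  0, -1]
(up to reordering of blocks).

Per-block formulas:
  For a 3×3 Jordan block J_3(-1): exp(t · J_3(-1)) = e^(-1t)·(I + t·N + (t^2/2)·N^2), where N is the 3×3 nilpotent shift.

After assembling e^{tJ} and conjugating by P, we get:

e^{tA} =
  [exp(-t), t*exp(-t), t^2*exp(-t)/2 + t*exp(-t)]
  [0, exp(-t), t*exp(-t)]
  [0, 0, exp(-t)]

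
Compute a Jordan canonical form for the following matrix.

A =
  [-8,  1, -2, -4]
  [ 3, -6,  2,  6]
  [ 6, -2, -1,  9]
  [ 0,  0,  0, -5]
J_2(-5) ⊕ J_2(-5)

The characteristic polynomial is
  det(x·I − A) = x^4 + 20*x^3 + 150*x^2 + 500*x + 625 = (x + 5)^4

Eigenvalues and multiplicities (the geometric multiplicity of λ is n − rank(A − λI), which equals the number of Jordan blocks for λ):
  λ = -5: algebraic multiplicity = 4, geometric multiplicity = 2

Determining the block sizes for each eigenvalue:
  λ = -5: with am = 4 and gm = 2, the partition is not yet determined (e.g. several partitions of 4 into 2 parts exist). Let N = A − (-5)·I. Computing rank(N^1) = 2, rank(N^2) = 0; the number of blocks of size ≥ j is rank(N^{j−1}) − rank(N^j), giving [2, 2]. So we have 2 block(s) of size 2 → block sizes [2, 2]

Assembling the blocks gives a Jordan form
J =
  [-5,  1,  0,  0]
  [ 0, -5,  0,  0]
  [ 0,  0, -5,  1]
  [ 0,  0,  0, -5]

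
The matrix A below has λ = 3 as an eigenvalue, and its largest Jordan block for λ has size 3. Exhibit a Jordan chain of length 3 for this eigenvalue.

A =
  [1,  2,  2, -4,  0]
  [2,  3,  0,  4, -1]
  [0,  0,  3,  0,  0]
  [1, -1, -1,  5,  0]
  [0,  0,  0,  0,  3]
A Jordan chain for λ = 3 of length 3:
v_1 = (4, 0, 0, -2, 0)ᵀ
v_2 = (-2, 2, 0, 1, 0)ᵀ
v_3 = (1, 0, 0, 0, 0)ᵀ

Let N = A − (3)·I. We want v_3 with N^3 v_3 = 0 but N^2 v_3 ≠ 0; then v_{j-1} := N · v_j for j = 3, …, 2.

Pick v_3 = (1, 0, 0, 0, 0)ᵀ.
Then v_2 = N · v_3 = (-2, 2, 0, 1, 0)ᵀ.
Then v_1 = N · v_2 = (4, 0, 0, -2, 0)ᵀ.

Sanity check: (A − (3)·I) v_1 = (0, 0, 0, 0, 0)ᵀ = 0. ✓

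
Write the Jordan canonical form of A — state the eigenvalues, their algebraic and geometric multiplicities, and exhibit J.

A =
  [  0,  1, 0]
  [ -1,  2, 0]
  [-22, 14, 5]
J_2(1) ⊕ J_1(5)

The characteristic polynomial is
  det(x·I − A) = x^3 - 7*x^2 + 11*x - 5 = (x - 5)*(x - 1)^2

Eigenvalues and multiplicities (the geometric multiplicity of λ is n − rank(A − λI), which equals the number of Jordan blocks for λ):
  λ = 1: algebraic multiplicity = 2, geometric multiplicity = 1
  λ = 5: algebraic multiplicity = 1, geometric multiplicity = 1

Determining the block sizes for each eigenvalue:
  λ = 1: one block (gm = 1), so the single block has size am = 2 → block sizes [2]
  λ = 5: one block (gm = 1), so the single block has size am = 1 → block sizes [1]

Assembling the blocks gives a Jordan form
J =
  [1, 1, 0]
  [0, 1, 0]
  [0, 0, 5]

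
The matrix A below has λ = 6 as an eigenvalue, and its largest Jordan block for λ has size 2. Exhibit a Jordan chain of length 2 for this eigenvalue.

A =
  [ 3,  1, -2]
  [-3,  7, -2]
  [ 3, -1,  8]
A Jordan chain for λ = 6 of length 2:
v_1 = (-3, -3, 3)ᵀ
v_2 = (1, 0, 0)ᵀ

Let N = A − (6)·I. We want v_2 with N^2 v_2 = 0 but N^1 v_2 ≠ 0; then v_{j-1} := N · v_j for j = 2, …, 2.

Pick v_2 = (1, 0, 0)ᵀ.
Then v_1 = N · v_2 = (-3, -3, 3)ᵀ.

Sanity check: (A − (6)·I) v_1 = (0, 0, 0)ᵀ = 0. ✓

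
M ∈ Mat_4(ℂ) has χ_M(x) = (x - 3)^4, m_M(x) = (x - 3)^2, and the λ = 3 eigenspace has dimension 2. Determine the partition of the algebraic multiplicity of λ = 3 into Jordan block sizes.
Block sizes for λ = 3: [2, 2]

Step 1 — from the characteristic polynomial, algebraic multiplicity of λ = 3 is 4. From dim ker(M − (3)·I) = 2, there are exactly 2 Jordan blocks for λ = 3.
Step 2 — from the minimal polynomial, the factor (x − 3)^2 tells us the largest block for λ = 3 has size 2.
Step 3 — with total size 4, 2 blocks, and largest block 2, the block sizes (in nonincreasing order) are [2, 2].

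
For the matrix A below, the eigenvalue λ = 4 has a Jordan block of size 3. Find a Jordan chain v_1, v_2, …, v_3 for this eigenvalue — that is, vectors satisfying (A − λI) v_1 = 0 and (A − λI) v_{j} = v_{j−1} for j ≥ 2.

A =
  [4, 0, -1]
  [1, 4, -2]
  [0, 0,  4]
A Jordan chain for λ = 4 of length 3:
v_1 = (0, -1, 0)ᵀ
v_2 = (-1, -2, 0)ᵀ
v_3 = (0, 0, 1)ᵀ

Let N = A − (4)·I. We want v_3 with N^3 v_3 = 0 but N^2 v_3 ≠ 0; then v_{j-1} := N · v_j for j = 3, …, 2.

Pick v_3 = (0, 0, 1)ᵀ.
Then v_2 = N · v_3 = (-1, -2, 0)ᵀ.
Then v_1 = N · v_2 = (0, -1, 0)ᵀ.

Sanity check: (A − (4)·I) v_1 = (0, 0, 0)ᵀ = 0. ✓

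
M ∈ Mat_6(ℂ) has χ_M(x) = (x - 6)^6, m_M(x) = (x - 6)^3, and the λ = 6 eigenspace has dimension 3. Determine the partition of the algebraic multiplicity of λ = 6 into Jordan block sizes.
Block sizes for λ = 6: [3, 2, 1]

Step 1 — from the characteristic polynomial, algebraic multiplicity of λ = 6 is 6. From dim ker(M − (6)·I) = 3, there are exactly 3 Jordan blocks for λ = 6.
Step 2 — from the minimal polynomial, the factor (x − 6)^3 tells us the largest block for λ = 6 has size 3.
Step 3 — with total size 6, 3 blocks, and largest block 3, the block sizes (in nonincreasing order) are [3, 2, 1].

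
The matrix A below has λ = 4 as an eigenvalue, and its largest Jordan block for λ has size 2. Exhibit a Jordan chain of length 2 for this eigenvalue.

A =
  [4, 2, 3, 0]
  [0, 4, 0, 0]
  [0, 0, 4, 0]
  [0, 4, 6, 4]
A Jordan chain for λ = 4 of length 2:
v_1 = (2, 0, 0, 4)ᵀ
v_2 = (0, 1, 0, 0)ᵀ

Let N = A − (4)·I. We want v_2 with N^2 v_2 = 0 but N^1 v_2 ≠ 0; then v_{j-1} := N · v_j for j = 2, …, 2.

Pick v_2 = (0, 1, 0, 0)ᵀ.
Then v_1 = N · v_2 = (2, 0, 0, 4)ᵀ.

Sanity check: (A − (4)·I) v_1 = (0, 0, 0, 0)ᵀ = 0. ✓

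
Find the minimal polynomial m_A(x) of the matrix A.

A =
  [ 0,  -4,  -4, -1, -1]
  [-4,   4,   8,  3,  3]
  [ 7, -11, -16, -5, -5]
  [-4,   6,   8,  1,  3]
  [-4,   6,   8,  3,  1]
x^2 + 4*x + 4

The characteristic polynomial is χ_A(x) = (x + 2)^5, so the eigenvalues are known. The minimal polynomial is
  m_A(x) = Π_λ (x − λ)^{k_λ}
where k_λ is the size of the *largest* Jordan block for λ (equivalently, the smallest k with (A − λI)^k v = 0 for every generalised eigenvector v of λ).

  λ = -2: largest Jordan block has size 2, contributing (x + 2)^2

So m_A(x) = (x + 2)^2 = x^2 + 4*x + 4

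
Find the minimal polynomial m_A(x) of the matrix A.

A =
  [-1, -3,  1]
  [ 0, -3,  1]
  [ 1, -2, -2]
x^3 + 6*x^2 + 12*x + 8

The characteristic polynomial is χ_A(x) = (x + 2)^3, so the eigenvalues are known. The minimal polynomial is
  m_A(x) = Π_λ (x − λ)^{k_λ}
where k_λ is the size of the *largest* Jordan block for λ (equivalently, the smallest k with (A − λI)^k v = 0 for every generalised eigenvector v of λ).

  λ = -2: largest Jordan block has size 3, contributing (x + 2)^3

So m_A(x) = (x + 2)^3 = x^3 + 6*x^2 + 12*x + 8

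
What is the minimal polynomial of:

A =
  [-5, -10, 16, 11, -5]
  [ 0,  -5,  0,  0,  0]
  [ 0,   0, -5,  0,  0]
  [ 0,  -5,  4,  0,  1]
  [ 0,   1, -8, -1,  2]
x^4 + 8*x^3 + 6*x^2 - 40*x + 25

The characteristic polynomial is χ_A(x) = (x - 1)^2*(x + 5)^3, so the eigenvalues are known. The minimal polynomial is
  m_A(x) = Π_λ (x − λ)^{k_λ}
where k_λ is the size of the *largest* Jordan block for λ (equivalently, the smallest k with (A − λI)^k v = 0 for every generalised eigenvector v of λ).

  λ = -5: largest Jordan block has size 2, contributing (x + 5)^2
  λ = 1: largest Jordan block has size 2, contributing (x − 1)^2

So m_A(x) = (x - 1)^2*(x + 5)^2 = x^4 + 8*x^3 + 6*x^2 - 40*x + 25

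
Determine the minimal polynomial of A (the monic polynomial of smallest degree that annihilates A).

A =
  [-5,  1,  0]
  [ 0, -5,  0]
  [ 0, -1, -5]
x^2 + 10*x + 25

The characteristic polynomial is χ_A(x) = (x + 5)^3, so the eigenvalues are known. The minimal polynomial is
  m_A(x) = Π_λ (x − λ)^{k_λ}
where k_λ is the size of the *largest* Jordan block for λ (equivalently, the smallest k with (A − λI)^k v = 0 for every generalised eigenvector v of λ).

  λ = -5: largest Jordan block has size 2, contributing (x + 5)^2

So m_A(x) = (x + 5)^2 = x^2 + 10*x + 25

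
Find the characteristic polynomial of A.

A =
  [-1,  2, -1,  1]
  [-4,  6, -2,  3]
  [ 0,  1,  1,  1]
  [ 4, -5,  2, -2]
x^4 - 4*x^3 + 6*x^2 - 4*x + 1

Expanding det(x·I − A) (e.g. by cofactor expansion or by noting that A is similar to its Jordan form J, which has the same characteristic polynomial as A) gives
  χ_A(x) = x^4 - 4*x^3 + 6*x^2 - 4*x + 1
which factors as (x - 1)^4. The eigenvalues (with algebraic multiplicities) are λ = 1 with multiplicity 4.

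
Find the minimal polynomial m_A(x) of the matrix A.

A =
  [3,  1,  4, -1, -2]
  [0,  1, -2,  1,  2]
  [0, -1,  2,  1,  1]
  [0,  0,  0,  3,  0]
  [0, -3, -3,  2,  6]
x^3 - 9*x^2 + 27*x - 27

The characteristic polynomial is χ_A(x) = (x - 3)^5, so the eigenvalues are known. The minimal polynomial is
  m_A(x) = Π_λ (x − λ)^{k_λ}
where k_λ is the size of the *largest* Jordan block for λ (equivalently, the smallest k with (A − λI)^k v = 0 for every generalised eigenvector v of λ).

  λ = 3: largest Jordan block has size 3, contributing (x − 3)^3

So m_A(x) = (x - 3)^3 = x^3 - 9*x^2 + 27*x - 27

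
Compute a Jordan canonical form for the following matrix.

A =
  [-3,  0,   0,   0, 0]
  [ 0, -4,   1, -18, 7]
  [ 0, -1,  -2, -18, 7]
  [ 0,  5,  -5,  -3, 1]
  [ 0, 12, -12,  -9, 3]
J_1(-3) ⊕ J_1(-3) ⊕ J_1(-3) ⊕ J_2(0)

The characteristic polynomial is
  det(x·I − A) = x^5 + 9*x^4 + 27*x^3 + 27*x^2 = x^2*(x + 3)^3

Eigenvalues and multiplicities (the geometric multiplicity of λ is n − rank(A − λI), which equals the number of Jordan blocks for λ):
  λ = -3: algebraic multiplicity = 3, geometric multiplicity = 3
  λ = 0: algebraic multiplicity = 2, geometric multiplicity = 1

Determining the block sizes for each eigenvalue:
  λ = -3: gm = am = 3, so every block has size 1 → block sizes [1, 1, 1]
  λ = 0: one block (gm = 1), so the single block has size am = 2 → block sizes [2]

Assembling the blocks gives a Jordan form
J =
  [-3,  0,  0, 0, 0]
  [ 0, -3,  0, 0, 0]
  [ 0,  0, -3, 0, 0]
  [ 0,  0,  0, 0, 1]
  [ 0,  0,  0, 0, 0]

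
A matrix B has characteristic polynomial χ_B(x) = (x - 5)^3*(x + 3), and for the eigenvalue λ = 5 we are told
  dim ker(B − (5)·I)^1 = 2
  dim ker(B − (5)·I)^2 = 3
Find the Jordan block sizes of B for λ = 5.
Block sizes for λ = 5: [2, 1]

From the dimensions of kernels of powers, the number of Jordan blocks of size at least j is d_j − d_{j−1} where d_j = dim ker(N^j) (with d_0 = 0). Computing the differences gives [2, 1].
The number of blocks of size exactly k is (#blocks of size ≥ k) − (#blocks of size ≥ k + 1), so the partition is: 1 block(s) of size 1, 1 block(s) of size 2.
In nonincreasing order the block sizes are [2, 1].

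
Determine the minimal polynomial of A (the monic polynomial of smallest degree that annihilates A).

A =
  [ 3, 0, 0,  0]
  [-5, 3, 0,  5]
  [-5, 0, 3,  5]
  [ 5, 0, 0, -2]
x^2 - x - 6

The characteristic polynomial is χ_A(x) = (x - 3)^3*(x + 2), so the eigenvalues are known. The minimal polynomial is
  m_A(x) = Π_λ (x − λ)^{k_λ}
where k_λ is the size of the *largest* Jordan block for λ (equivalently, the smallest k with (A − λI)^k v = 0 for every generalised eigenvector v of λ).

  λ = -2: largest Jordan block has size 1, contributing (x + 2)
  λ = 3: largest Jordan block has size 1, contributing (x − 3)

So m_A(x) = (x - 3)*(x + 2) = x^2 - x - 6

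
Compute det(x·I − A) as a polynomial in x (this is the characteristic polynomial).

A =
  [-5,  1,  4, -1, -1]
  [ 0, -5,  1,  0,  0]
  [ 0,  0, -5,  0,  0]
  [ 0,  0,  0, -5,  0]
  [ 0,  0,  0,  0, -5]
x^5 + 25*x^4 + 250*x^3 + 1250*x^2 + 3125*x + 3125

Expanding det(x·I − A) (e.g. by cofactor expansion or by noting that A is similar to its Jordan form J, which has the same characteristic polynomial as A) gives
  χ_A(x) = x^5 + 25*x^4 + 250*x^3 + 1250*x^2 + 3125*x + 3125
which factors as (x + 5)^5. The eigenvalues (with algebraic multiplicities) are λ = -5 with multiplicity 5.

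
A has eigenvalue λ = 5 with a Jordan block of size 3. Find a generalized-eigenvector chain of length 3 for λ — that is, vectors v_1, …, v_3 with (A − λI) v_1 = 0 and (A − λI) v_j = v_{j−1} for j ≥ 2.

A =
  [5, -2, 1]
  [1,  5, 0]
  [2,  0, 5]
A Jordan chain for λ = 5 of length 3:
v_1 = (0, -2, -4)ᵀ
v_2 = (-2, 0, 0)ᵀ
v_3 = (0, 1, 0)ᵀ

Let N = A − (5)·I. We want v_3 with N^3 v_3 = 0 but N^2 v_3 ≠ 0; then v_{j-1} := N · v_j for j = 3, …, 2.

Pick v_3 = (0, 1, 0)ᵀ.
Then v_2 = N · v_3 = (-2, 0, 0)ᵀ.
Then v_1 = N · v_2 = (0, -2, -4)ᵀ.

Sanity check: (A − (5)·I) v_1 = (0, 0, 0)ᵀ = 0. ✓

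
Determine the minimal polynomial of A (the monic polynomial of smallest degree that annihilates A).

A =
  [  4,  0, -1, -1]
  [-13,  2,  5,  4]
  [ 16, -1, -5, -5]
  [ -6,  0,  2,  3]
x^3 - 3*x^2 + 3*x - 1

The characteristic polynomial is χ_A(x) = (x - 1)^4, so the eigenvalues are known. The minimal polynomial is
  m_A(x) = Π_λ (x − λ)^{k_λ}
where k_λ is the size of the *largest* Jordan block for λ (equivalently, the smallest k with (A − λI)^k v = 0 for every generalised eigenvector v of λ).

  λ = 1: largest Jordan block has size 3, contributing (x − 1)^3

So m_A(x) = (x - 1)^3 = x^3 - 3*x^2 + 3*x - 1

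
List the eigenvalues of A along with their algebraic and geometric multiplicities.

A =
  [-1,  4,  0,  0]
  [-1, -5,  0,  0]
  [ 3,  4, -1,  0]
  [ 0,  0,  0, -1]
λ = -3: alg = 2, geom = 1; λ = -1: alg = 2, geom = 2

Step 1 — factor the characteristic polynomial to read off the algebraic multiplicities:
  χ_A(x) = (x + 1)^2*(x + 3)^2

Step 2 — compute geometric multiplicities via the rank-nullity identity g(λ) = n − rank(A − λI):
  rank(A − (-3)·I) = 3, so dim ker(A − (-3)·I) = n − 3 = 1
  rank(A − (-1)·I) = 2, so dim ker(A − (-1)·I) = n − 2 = 2

Summary:
  λ = -3: algebraic multiplicity = 2, geometric multiplicity = 1
  λ = -1: algebraic multiplicity = 2, geometric multiplicity = 2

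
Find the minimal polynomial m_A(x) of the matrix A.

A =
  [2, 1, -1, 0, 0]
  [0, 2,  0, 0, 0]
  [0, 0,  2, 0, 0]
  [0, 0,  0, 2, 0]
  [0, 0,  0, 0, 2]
x^2 - 4*x + 4

The characteristic polynomial is χ_A(x) = (x - 2)^5, so the eigenvalues are known. The minimal polynomial is
  m_A(x) = Π_λ (x − λ)^{k_λ}
where k_λ is the size of the *largest* Jordan block for λ (equivalently, the smallest k with (A − λI)^k v = 0 for every generalised eigenvector v of λ).

  λ = 2: largest Jordan block has size 2, contributing (x − 2)^2

So m_A(x) = (x - 2)^2 = x^2 - 4*x + 4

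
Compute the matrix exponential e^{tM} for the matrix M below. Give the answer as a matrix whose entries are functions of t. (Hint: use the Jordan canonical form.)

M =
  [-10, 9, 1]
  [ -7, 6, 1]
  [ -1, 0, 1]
e^{tM} =
  [2*t - 3 + 4*exp(-3*t), -3*t + 4 - 4*exp(-3*t), t]
  [2*t - 3 + 3*exp(-3*t), -3*t + 4 - 3*exp(-3*t), t]
  [2*t - 1 + exp(-3*t), -3*t + 1 - exp(-3*t), t + 1]

Strategy: write M = P · J · P⁻¹ where J is a Jordan canonical form, so e^{tM} = P · e^{tJ} · P⁻¹, and e^{tJ} can be computed block-by-block.

M has Jordan form
J =
  [-3, 0, 0]
  [ 0, 0, 1]
  [ 0, 0, 0]
(up to reordering of blocks).

Per-block formulas:
  For a 2×2 Jordan block J_2(0): exp(t · J_2(0)) = e^(0t)·(I + t·N), where N is the 2×2 nilpotent shift.
  For a 1×1 block at λ = -3: exp(t · [-3]) = [e^(-3t)].

After assembling e^{tJ} and conjugating by P, we get:

e^{tM} =
  [2*t - 3 + 4*exp(-3*t), -3*t + 4 - 4*exp(-3*t), t]
  [2*t - 3 + 3*exp(-3*t), -3*t + 4 - 3*exp(-3*t), t]
  [2*t - 1 + exp(-3*t), -3*t + 1 - exp(-3*t), t + 1]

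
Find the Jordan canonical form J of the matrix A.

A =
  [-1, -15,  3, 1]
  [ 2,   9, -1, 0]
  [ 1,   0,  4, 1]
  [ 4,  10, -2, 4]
J_3(4) ⊕ J_1(4)

The characteristic polynomial is
  det(x·I − A) = x^4 - 16*x^3 + 96*x^2 - 256*x + 256 = (x - 4)^4

Eigenvalues and multiplicities (the geometric multiplicity of λ is n − rank(A − λI), which equals the number of Jordan blocks for λ):
  λ = 4: algebraic multiplicity = 4, geometric multiplicity = 2

Determining the block sizes for each eigenvalue:
  λ = 4: with am = 4 and gm = 2, the partition is not yet determined (e.g. several partitions of 4 into 2 parts exist). Let N = A − (4)·I. Computing rank(N^1) = 2, rank(N^2) = 1, rank(N^3) = 0; the number of blocks of size ≥ j is rank(N^{j−1}) − rank(N^j), giving [2, 1, 1]. So we have 1 block(s) of size 3, 1 block(s) of size 1 → block sizes [3, 1]

Assembling the blocks gives a Jordan form
J =
  [4, 1, 0, 0]
  [0, 4, 1, 0]
  [0, 0, 4, 0]
  [0, 0, 0, 4]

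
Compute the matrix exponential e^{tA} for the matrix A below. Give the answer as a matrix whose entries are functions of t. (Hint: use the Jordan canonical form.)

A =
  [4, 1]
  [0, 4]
e^{tA} =
  [exp(4*t), t*exp(4*t)]
  [0, exp(4*t)]

Strategy: write A = P · J · P⁻¹ where J is a Jordan canonical form, so e^{tA} = P · e^{tJ} · P⁻¹, and e^{tJ} can be computed block-by-block.

A has Jordan form
J =
  [4, 1]
  [0, 4]
(up to reordering of blocks).

Per-block formulas:
  For a 2×2 Jordan block J_2(4): exp(t · J_2(4)) = e^(4t)·(I + t·N), where N is the 2×2 nilpotent shift.

After assembling e^{tJ} and conjugating by P, we get:

e^{tA} =
  [exp(4*t), t*exp(4*t)]
  [0, exp(4*t)]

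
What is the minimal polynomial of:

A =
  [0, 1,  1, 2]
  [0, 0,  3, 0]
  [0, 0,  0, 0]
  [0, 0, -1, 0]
x^3

The characteristic polynomial is χ_A(x) = x^4, so the eigenvalues are known. The minimal polynomial is
  m_A(x) = Π_λ (x − λ)^{k_λ}
where k_λ is the size of the *largest* Jordan block for λ (equivalently, the smallest k with (A − λI)^k v = 0 for every generalised eigenvector v of λ).

  λ = 0: largest Jordan block has size 3, contributing (x − 0)^3

So m_A(x) = x^3 = x^3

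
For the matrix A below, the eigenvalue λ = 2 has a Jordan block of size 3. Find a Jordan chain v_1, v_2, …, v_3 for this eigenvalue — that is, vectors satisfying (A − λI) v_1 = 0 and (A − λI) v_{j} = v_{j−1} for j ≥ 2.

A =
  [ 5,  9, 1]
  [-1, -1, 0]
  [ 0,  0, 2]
A Jordan chain for λ = 2 of length 3:
v_1 = (3, -1, 0)ᵀ
v_2 = (1, 0, 0)ᵀ
v_3 = (0, 0, 1)ᵀ

Let N = A − (2)·I. We want v_3 with N^3 v_3 = 0 but N^2 v_3 ≠ 0; then v_{j-1} := N · v_j for j = 3, …, 2.

Pick v_3 = (0, 0, 1)ᵀ.
Then v_2 = N · v_3 = (1, 0, 0)ᵀ.
Then v_1 = N · v_2 = (3, -1, 0)ᵀ.

Sanity check: (A − (2)·I) v_1 = (0, 0, 0)ᵀ = 0. ✓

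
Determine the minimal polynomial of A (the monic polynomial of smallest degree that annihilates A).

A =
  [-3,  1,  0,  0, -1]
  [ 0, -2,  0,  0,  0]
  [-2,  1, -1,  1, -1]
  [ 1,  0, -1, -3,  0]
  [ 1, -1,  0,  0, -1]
x^2 + 4*x + 4

The characteristic polynomial is χ_A(x) = (x + 2)^5, so the eigenvalues are known. The minimal polynomial is
  m_A(x) = Π_λ (x − λ)^{k_λ}
where k_λ is the size of the *largest* Jordan block for λ (equivalently, the smallest k with (A − λI)^k v = 0 for every generalised eigenvector v of λ).

  λ = -2: largest Jordan block has size 2, contributing (x + 2)^2

So m_A(x) = (x + 2)^2 = x^2 + 4*x + 4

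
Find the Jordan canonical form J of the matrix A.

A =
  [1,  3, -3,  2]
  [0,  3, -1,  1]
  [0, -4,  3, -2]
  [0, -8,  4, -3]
J_3(1) ⊕ J_1(1)

The characteristic polynomial is
  det(x·I − A) = x^4 - 4*x^3 + 6*x^2 - 4*x + 1 = (x - 1)^4

Eigenvalues and multiplicities (the geometric multiplicity of λ is n − rank(A − λI), which equals the number of Jordan blocks for λ):
  λ = 1: algebraic multiplicity = 4, geometric multiplicity = 2

Determining the block sizes for each eigenvalue:
  λ = 1: with am = 4 and gm = 2, the partition is not yet determined (e.g. several partitions of 4 into 2 parts exist). Let N = A − (1)·I. Computing rank(N^1) = 2, rank(N^2) = 1, rank(N^3) = 0; the number of blocks of size ≥ j is rank(N^{j−1}) − rank(N^j), giving [2, 1, 1]. So we have 1 block(s) of size 3, 1 block(s) of size 1 → block sizes [3, 1]

Assembling the blocks gives a Jordan form
J =
  [1, 1, 0, 0]
  [0, 1, 1, 0]
  [0, 0, 1, 0]
  [0, 0, 0, 1]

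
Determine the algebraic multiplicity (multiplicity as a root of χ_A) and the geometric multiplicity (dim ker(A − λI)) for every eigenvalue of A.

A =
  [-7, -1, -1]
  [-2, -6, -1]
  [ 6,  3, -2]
λ = -5: alg = 3, geom = 2

Step 1 — factor the characteristic polynomial to read off the algebraic multiplicities:
  χ_A(x) = (x + 5)^3

Step 2 — compute geometric multiplicities via the rank-nullity identity g(λ) = n − rank(A − λI):
  rank(A − (-5)·I) = 1, so dim ker(A − (-5)·I) = n − 1 = 2

Summary:
  λ = -5: algebraic multiplicity = 3, geometric multiplicity = 2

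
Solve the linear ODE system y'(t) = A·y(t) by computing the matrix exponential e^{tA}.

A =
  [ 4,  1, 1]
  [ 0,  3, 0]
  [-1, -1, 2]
e^{tA} =
  [t*exp(3*t) + exp(3*t), t*exp(3*t), t*exp(3*t)]
  [0, exp(3*t), 0]
  [-t*exp(3*t), -t*exp(3*t), -t*exp(3*t) + exp(3*t)]

Strategy: write A = P · J · P⁻¹ where J is a Jordan canonical form, so e^{tA} = P · e^{tJ} · P⁻¹, and e^{tJ} can be computed block-by-block.

A has Jordan form
J =
  [3, 1, 0]
  [0, 3, 0]
  [0, 0, 3]
(up to reordering of blocks).

Per-block formulas:
  For a 2×2 Jordan block J_2(3): exp(t · J_2(3)) = e^(3t)·(I + t·N), where N is the 2×2 nilpotent shift.
  For a 1×1 block at λ = 3: exp(t · [3]) = [e^(3t)].

After assembling e^{tJ} and conjugating by P, we get:

e^{tA} =
  [t*exp(3*t) + exp(3*t), t*exp(3*t), t*exp(3*t)]
  [0, exp(3*t), 0]
  [-t*exp(3*t), -t*exp(3*t), -t*exp(3*t) + exp(3*t)]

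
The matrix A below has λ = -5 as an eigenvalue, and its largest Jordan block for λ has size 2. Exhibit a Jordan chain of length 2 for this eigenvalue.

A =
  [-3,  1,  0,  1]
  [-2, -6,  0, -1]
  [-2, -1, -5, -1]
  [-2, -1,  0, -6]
A Jordan chain for λ = -5 of length 2:
v_1 = (2, -2, -2, -2)ᵀ
v_2 = (1, 0, 0, 0)ᵀ

Let N = A − (-5)·I. We want v_2 with N^2 v_2 = 0 but N^1 v_2 ≠ 0; then v_{j-1} := N · v_j for j = 2, …, 2.

Pick v_2 = (1, 0, 0, 0)ᵀ.
Then v_1 = N · v_2 = (2, -2, -2, -2)ᵀ.

Sanity check: (A − (-5)·I) v_1 = (0, 0, 0, 0)ᵀ = 0. ✓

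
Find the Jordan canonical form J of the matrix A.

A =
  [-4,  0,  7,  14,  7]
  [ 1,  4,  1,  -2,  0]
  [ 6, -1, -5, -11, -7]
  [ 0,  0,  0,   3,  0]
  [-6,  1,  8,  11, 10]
J_1(-4) ⊕ J_3(3) ⊕ J_1(3)

The characteristic polynomial is
  det(x·I − A) = x^5 - 8*x^4 + 6*x^3 + 108*x^2 - 351*x + 324 = (x - 3)^4*(x + 4)

Eigenvalues and multiplicities (the geometric multiplicity of λ is n − rank(A − λI), which equals the number of Jordan blocks for λ):
  λ = -4: algebraic multiplicity = 1, geometric multiplicity = 1
  λ = 3: algebraic multiplicity = 4, geometric multiplicity = 2

Determining the block sizes for each eigenvalue:
  λ = -4: one block (gm = 1), so the single block has size am = 1 → block sizes [1]
  λ = 3: with am = 4 and gm = 2, the partition is not yet determined (e.g. several partitions of 4 into 2 parts exist). Let N = A − (3)·I. Computing rank(N^1) = 3, rank(N^2) = 2, rank(N^3) = 1; the number of blocks of size ≥ j is rank(N^{j−1}) − rank(N^j), giving [2, 1, 1]. So we have 1 block(s) of size 3, 1 block(s) of size 1 → block sizes [3, 1]

Assembling the blocks gives a Jordan form
J =
  [-4, 0, 0, 0, 0]
  [ 0, 3, 1, 0, 0]
  [ 0, 0, 3, 1, 0]
  [ 0, 0, 0, 3, 0]
  [ 0, 0, 0, 0, 3]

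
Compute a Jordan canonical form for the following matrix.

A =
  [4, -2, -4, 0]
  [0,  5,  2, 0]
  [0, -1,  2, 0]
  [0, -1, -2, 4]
J_1(3) ⊕ J_1(4) ⊕ J_1(4) ⊕ J_1(4)

The characteristic polynomial is
  det(x·I − A) = x^4 - 15*x^3 + 84*x^2 - 208*x + 192 = (x - 4)^3*(x - 3)

Eigenvalues and multiplicities (the geometric multiplicity of λ is n − rank(A − λI), which equals the number of Jordan blocks for λ):
  λ = 3: algebraic multiplicity = 1, geometric multiplicity = 1
  λ = 4: algebraic multiplicity = 3, geometric multiplicity = 3

Determining the block sizes for each eigenvalue:
  λ = 3: one block (gm = 1), so the single block has size am = 1 → block sizes [1]
  λ = 4: gm = am = 3, so every block has size 1 → block sizes [1, 1, 1]

Assembling the blocks gives a Jordan form
J =
  [3, 0, 0, 0]
  [0, 4, 0, 0]
  [0, 0, 4, 0]
  [0, 0, 0, 4]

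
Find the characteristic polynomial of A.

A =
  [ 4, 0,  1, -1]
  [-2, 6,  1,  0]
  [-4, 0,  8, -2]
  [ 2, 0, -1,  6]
x^4 - 24*x^3 + 216*x^2 - 864*x + 1296

Expanding det(x·I − A) (e.g. by cofactor expansion or by noting that A is similar to its Jordan form J, which has the same characteristic polynomial as A) gives
  χ_A(x) = x^4 - 24*x^3 + 216*x^2 - 864*x + 1296
which factors as (x - 6)^4. The eigenvalues (with algebraic multiplicities) are λ = 6 with multiplicity 4.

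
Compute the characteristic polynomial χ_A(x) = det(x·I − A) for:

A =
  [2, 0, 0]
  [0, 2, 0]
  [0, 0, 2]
x^3 - 6*x^2 + 12*x - 8

Expanding det(x·I − A) (e.g. by cofactor expansion or by noting that A is similar to its Jordan form J, which has the same characteristic polynomial as A) gives
  χ_A(x) = x^3 - 6*x^2 + 12*x - 8
which factors as (x - 2)^3. The eigenvalues (with algebraic multiplicities) are λ = 2 with multiplicity 3.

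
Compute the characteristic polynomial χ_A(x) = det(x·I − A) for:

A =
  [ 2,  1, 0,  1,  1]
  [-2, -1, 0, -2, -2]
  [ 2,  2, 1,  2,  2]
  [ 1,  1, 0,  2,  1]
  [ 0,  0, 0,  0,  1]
x^5 - 5*x^4 + 10*x^3 - 10*x^2 + 5*x - 1

Expanding det(x·I − A) (e.g. by cofactor expansion or by noting that A is similar to its Jordan form J, which has the same characteristic polynomial as A) gives
  χ_A(x) = x^5 - 5*x^4 + 10*x^3 - 10*x^2 + 5*x - 1
which factors as (x - 1)^5. The eigenvalues (with algebraic multiplicities) are λ = 1 with multiplicity 5.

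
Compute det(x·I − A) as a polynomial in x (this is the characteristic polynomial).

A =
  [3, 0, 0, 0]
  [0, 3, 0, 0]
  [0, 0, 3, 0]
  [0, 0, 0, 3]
x^4 - 12*x^3 + 54*x^2 - 108*x + 81

Expanding det(x·I − A) (e.g. by cofactor expansion or by noting that A is similar to its Jordan form J, which has the same characteristic polynomial as A) gives
  χ_A(x) = x^4 - 12*x^3 + 54*x^2 - 108*x + 81
which factors as (x - 3)^4. The eigenvalues (with algebraic multiplicities) are λ = 3 with multiplicity 4.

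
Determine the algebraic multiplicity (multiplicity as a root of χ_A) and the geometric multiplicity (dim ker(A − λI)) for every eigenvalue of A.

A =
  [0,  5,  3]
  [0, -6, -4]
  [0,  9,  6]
λ = 0: alg = 3, geom = 1

Step 1 — factor the characteristic polynomial to read off the algebraic multiplicities:
  χ_A(x) = x^3

Step 2 — compute geometric multiplicities via the rank-nullity identity g(λ) = n − rank(A − λI):
  rank(A − (0)·I) = 2, so dim ker(A − (0)·I) = n − 2 = 1

Summary:
  λ = 0: algebraic multiplicity = 3, geometric multiplicity = 1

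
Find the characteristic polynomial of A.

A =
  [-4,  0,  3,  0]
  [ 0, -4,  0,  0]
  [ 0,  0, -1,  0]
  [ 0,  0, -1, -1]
x^4 + 10*x^3 + 33*x^2 + 40*x + 16

Expanding det(x·I − A) (e.g. by cofactor expansion or by noting that A is similar to its Jordan form J, which has the same characteristic polynomial as A) gives
  χ_A(x) = x^4 + 10*x^3 + 33*x^2 + 40*x + 16
which factors as (x + 1)^2*(x + 4)^2. The eigenvalues (with algebraic multiplicities) are λ = -4 with multiplicity 2, λ = -1 with multiplicity 2.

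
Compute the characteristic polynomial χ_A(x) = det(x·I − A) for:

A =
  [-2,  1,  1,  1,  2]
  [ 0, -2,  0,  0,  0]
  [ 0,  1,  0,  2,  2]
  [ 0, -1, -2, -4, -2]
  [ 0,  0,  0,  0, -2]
x^5 + 10*x^4 + 40*x^3 + 80*x^2 + 80*x + 32

Expanding det(x·I − A) (e.g. by cofactor expansion or by noting that A is similar to its Jordan form J, which has the same characteristic polynomial as A) gives
  χ_A(x) = x^5 + 10*x^4 + 40*x^3 + 80*x^2 + 80*x + 32
which factors as (x + 2)^5. The eigenvalues (with algebraic multiplicities) are λ = -2 with multiplicity 5.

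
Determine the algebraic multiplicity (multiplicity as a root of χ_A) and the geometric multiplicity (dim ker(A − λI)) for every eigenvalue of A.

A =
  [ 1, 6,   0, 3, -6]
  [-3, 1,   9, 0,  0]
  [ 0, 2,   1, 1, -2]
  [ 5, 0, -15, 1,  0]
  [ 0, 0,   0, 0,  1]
λ = 1: alg = 5, geom = 3

Step 1 — factor the characteristic polynomial to read off the algebraic multiplicities:
  χ_A(x) = (x - 1)^5

Step 2 — compute geometric multiplicities via the rank-nullity identity g(λ) = n − rank(A − λI):
  rank(A − (1)·I) = 2, so dim ker(A − (1)·I) = n − 2 = 3

Summary:
  λ = 1: algebraic multiplicity = 5, geometric multiplicity = 3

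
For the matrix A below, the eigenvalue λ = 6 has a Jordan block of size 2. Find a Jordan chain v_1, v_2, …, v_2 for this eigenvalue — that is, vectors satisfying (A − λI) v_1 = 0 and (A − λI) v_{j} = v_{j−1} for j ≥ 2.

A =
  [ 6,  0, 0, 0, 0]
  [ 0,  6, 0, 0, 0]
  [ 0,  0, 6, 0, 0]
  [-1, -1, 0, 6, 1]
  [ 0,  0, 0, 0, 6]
A Jordan chain for λ = 6 of length 2:
v_1 = (0, 0, 0, -1, 0)ᵀ
v_2 = (1, 0, 0, 0, 0)ᵀ

Let N = A − (6)·I. We want v_2 with N^2 v_2 = 0 but N^1 v_2 ≠ 0; then v_{j-1} := N · v_j for j = 2, …, 2.

Pick v_2 = (1, 0, 0, 0, 0)ᵀ.
Then v_1 = N · v_2 = (0, 0, 0, -1, 0)ᵀ.

Sanity check: (A − (6)·I) v_1 = (0, 0, 0, 0, 0)ᵀ = 0. ✓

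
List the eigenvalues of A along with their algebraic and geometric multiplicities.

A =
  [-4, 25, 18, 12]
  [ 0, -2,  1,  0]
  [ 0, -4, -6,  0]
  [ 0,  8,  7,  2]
λ = -4: alg = 3, geom = 1; λ = 2: alg = 1, geom = 1

Step 1 — factor the characteristic polynomial to read off the algebraic multiplicities:
  χ_A(x) = (x - 2)*(x + 4)^3

Step 2 — compute geometric multiplicities via the rank-nullity identity g(λ) = n − rank(A − λI):
  rank(A − (-4)·I) = 3, so dim ker(A − (-4)·I) = n − 3 = 1
  rank(A − (2)·I) = 3, so dim ker(A − (2)·I) = n − 3 = 1

Summary:
  λ = -4: algebraic multiplicity = 3, geometric multiplicity = 1
  λ = 2: algebraic multiplicity = 1, geometric multiplicity = 1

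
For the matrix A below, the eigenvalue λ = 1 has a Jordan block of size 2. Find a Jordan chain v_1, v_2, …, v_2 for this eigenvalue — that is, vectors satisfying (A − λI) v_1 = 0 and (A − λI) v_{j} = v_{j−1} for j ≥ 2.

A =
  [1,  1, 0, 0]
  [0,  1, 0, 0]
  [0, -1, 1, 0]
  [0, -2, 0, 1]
A Jordan chain for λ = 1 of length 2:
v_1 = (1, 0, -1, -2)ᵀ
v_2 = (0, 1, 0, 0)ᵀ

Let N = A − (1)·I. We want v_2 with N^2 v_2 = 0 but N^1 v_2 ≠ 0; then v_{j-1} := N · v_j for j = 2, …, 2.

Pick v_2 = (0, 1, 0, 0)ᵀ.
Then v_1 = N · v_2 = (1, 0, -1, -2)ᵀ.

Sanity check: (A − (1)·I) v_1 = (0, 0, 0, 0)ᵀ = 0. ✓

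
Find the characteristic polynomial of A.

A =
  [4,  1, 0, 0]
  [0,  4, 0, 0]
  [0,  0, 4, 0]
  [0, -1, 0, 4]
x^4 - 16*x^3 + 96*x^2 - 256*x + 256

Expanding det(x·I − A) (e.g. by cofactor expansion or by noting that A is similar to its Jordan form J, which has the same characteristic polynomial as A) gives
  χ_A(x) = x^4 - 16*x^3 + 96*x^2 - 256*x + 256
which factors as (x - 4)^4. The eigenvalues (with algebraic multiplicities) are λ = 4 with multiplicity 4.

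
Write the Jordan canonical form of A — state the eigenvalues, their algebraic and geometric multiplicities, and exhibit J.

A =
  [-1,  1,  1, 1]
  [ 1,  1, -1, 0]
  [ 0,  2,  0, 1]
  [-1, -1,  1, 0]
J_3(0) ⊕ J_1(0)

The characteristic polynomial is
  det(x·I − A) = x^4

Eigenvalues and multiplicities (the geometric multiplicity of λ is n − rank(A − λI), which equals the number of Jordan blocks for λ):
  λ = 0: algebraic multiplicity = 4, geometric multiplicity = 2

Determining the block sizes for each eigenvalue:
  λ = 0: with am = 4 and gm = 2, the partition is not yet determined (e.g. several partitions of 4 into 2 parts exist). Let N = A − (0)·I. Computing rank(N^1) = 2, rank(N^2) = 1, rank(N^3) = 0; the number of blocks of size ≥ j is rank(N^{j−1}) − rank(N^j), giving [2, 1, 1]. So we have 1 block(s) of size 3, 1 block(s) of size 1 → block sizes [3, 1]

Assembling the blocks gives a Jordan form
J =
  [0, 1, 0, 0]
  [0, 0, 1, 0]
  [0, 0, 0, 0]
  [0, 0, 0, 0]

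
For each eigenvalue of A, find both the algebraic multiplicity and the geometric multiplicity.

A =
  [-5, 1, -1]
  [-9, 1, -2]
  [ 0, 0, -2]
λ = -2: alg = 3, geom = 1

Step 1 — factor the characteristic polynomial to read off the algebraic multiplicities:
  χ_A(x) = (x + 2)^3

Step 2 — compute geometric multiplicities via the rank-nullity identity g(λ) = n − rank(A − λI):
  rank(A − (-2)·I) = 2, so dim ker(A − (-2)·I) = n − 2 = 1

Summary:
  λ = -2: algebraic multiplicity = 3, geometric multiplicity = 1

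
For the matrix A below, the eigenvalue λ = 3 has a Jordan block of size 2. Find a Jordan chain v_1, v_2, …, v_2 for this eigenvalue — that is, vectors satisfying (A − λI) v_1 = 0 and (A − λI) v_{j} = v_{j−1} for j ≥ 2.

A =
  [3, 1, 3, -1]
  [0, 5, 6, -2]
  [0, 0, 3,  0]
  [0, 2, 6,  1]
A Jordan chain for λ = 3 of length 2:
v_1 = (1, 2, 0, 2)ᵀ
v_2 = (0, 1, 0, 0)ᵀ

Let N = A − (3)·I. We want v_2 with N^2 v_2 = 0 but N^1 v_2 ≠ 0; then v_{j-1} := N · v_j for j = 2, …, 2.

Pick v_2 = (0, 1, 0, 0)ᵀ.
Then v_1 = N · v_2 = (1, 2, 0, 2)ᵀ.

Sanity check: (A − (3)·I) v_1 = (0, 0, 0, 0)ᵀ = 0. ✓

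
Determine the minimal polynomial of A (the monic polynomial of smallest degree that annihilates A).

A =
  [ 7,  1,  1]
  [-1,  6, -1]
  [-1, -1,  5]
x^3 - 18*x^2 + 108*x - 216

The characteristic polynomial is χ_A(x) = (x - 6)^3, so the eigenvalues are known. The minimal polynomial is
  m_A(x) = Π_λ (x − λ)^{k_λ}
where k_λ is the size of the *largest* Jordan block for λ (equivalently, the smallest k with (A − λI)^k v = 0 for every generalised eigenvector v of λ).

  λ = 6: largest Jordan block has size 3, contributing (x − 6)^3

So m_A(x) = (x - 6)^3 = x^3 - 18*x^2 + 108*x - 216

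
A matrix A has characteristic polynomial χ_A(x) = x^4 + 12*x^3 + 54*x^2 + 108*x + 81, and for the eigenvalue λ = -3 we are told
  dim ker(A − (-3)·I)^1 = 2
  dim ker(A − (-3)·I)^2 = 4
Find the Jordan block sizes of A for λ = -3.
Block sizes for λ = -3: [2, 2]

From the dimensions of kernels of powers, the number of Jordan blocks of size at least j is d_j − d_{j−1} where d_j = dim ker(N^j) (with d_0 = 0). Computing the differences gives [2, 2].
The number of blocks of size exactly k is (#blocks of size ≥ k) − (#blocks of size ≥ k + 1), so the partition is: 2 block(s) of size 2.
In nonincreasing order the block sizes are [2, 2].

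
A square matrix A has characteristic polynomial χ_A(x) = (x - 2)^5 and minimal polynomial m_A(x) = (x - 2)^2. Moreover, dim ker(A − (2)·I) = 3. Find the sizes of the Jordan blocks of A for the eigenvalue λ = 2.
Block sizes for λ = 2: [2, 2, 1]

Step 1 — from the characteristic polynomial, algebraic multiplicity of λ = 2 is 5. From dim ker(A − (2)·I) = 3, there are exactly 3 Jordan blocks for λ = 2.
Step 2 — from the minimal polynomial, the factor (x − 2)^2 tells us the largest block for λ = 2 has size 2.
Step 3 — with total size 5, 3 blocks, and largest block 2, the block sizes (in nonincreasing order) are [2, 2, 1].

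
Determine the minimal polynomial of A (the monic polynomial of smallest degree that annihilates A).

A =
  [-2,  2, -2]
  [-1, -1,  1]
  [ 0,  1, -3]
x^3 + 6*x^2 + 12*x + 8

The characteristic polynomial is χ_A(x) = (x + 2)^3, so the eigenvalues are known. The minimal polynomial is
  m_A(x) = Π_λ (x − λ)^{k_λ}
where k_λ is the size of the *largest* Jordan block for λ (equivalently, the smallest k with (A − λI)^k v = 0 for every generalised eigenvector v of λ).

  λ = -2: largest Jordan block has size 3, contributing (x + 2)^3

So m_A(x) = (x + 2)^3 = x^3 + 6*x^2 + 12*x + 8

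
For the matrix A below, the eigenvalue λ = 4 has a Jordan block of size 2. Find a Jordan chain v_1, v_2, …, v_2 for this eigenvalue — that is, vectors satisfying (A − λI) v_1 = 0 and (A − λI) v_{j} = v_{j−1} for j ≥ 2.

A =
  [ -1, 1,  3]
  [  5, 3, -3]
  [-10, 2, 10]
A Jordan chain for λ = 4 of length 2:
v_1 = (-5, 5, -10)ᵀ
v_2 = (1, 0, 0)ᵀ

Let N = A − (4)·I. We want v_2 with N^2 v_2 = 0 but N^1 v_2 ≠ 0; then v_{j-1} := N · v_j for j = 2, …, 2.

Pick v_2 = (1, 0, 0)ᵀ.
Then v_1 = N · v_2 = (-5, 5, -10)ᵀ.

Sanity check: (A − (4)·I) v_1 = (0, 0, 0)ᵀ = 0. ✓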